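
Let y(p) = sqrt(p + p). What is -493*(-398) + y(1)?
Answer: 196214 + sqrt(2) ≈ 1.9622e+5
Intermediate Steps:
y(p) = sqrt(2)*sqrt(p) (y(p) = sqrt(2*p) = sqrt(2)*sqrt(p))
-493*(-398) + y(1) = -493*(-398) + sqrt(2)*sqrt(1) = 196214 + sqrt(2)*1 = 196214 + sqrt(2)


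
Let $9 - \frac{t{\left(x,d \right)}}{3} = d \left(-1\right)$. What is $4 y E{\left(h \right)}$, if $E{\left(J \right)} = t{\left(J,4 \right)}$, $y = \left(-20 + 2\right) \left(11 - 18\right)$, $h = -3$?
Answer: $19656$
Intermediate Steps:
$t{\left(x,d \right)} = 27 + 3 d$ ($t{\left(x,d \right)} = 27 - 3 d \left(-1\right) = 27 - 3 \left(- d\right) = 27 + 3 d$)
$y = 126$ ($y = \left(-18\right) \left(-7\right) = 126$)
$E{\left(J \right)} = 39$ ($E{\left(J \right)} = 27 + 3 \cdot 4 = 27 + 12 = 39$)
$4 y E{\left(h \right)} = 4 \cdot 126 \cdot 39 = 504 \cdot 39 = 19656$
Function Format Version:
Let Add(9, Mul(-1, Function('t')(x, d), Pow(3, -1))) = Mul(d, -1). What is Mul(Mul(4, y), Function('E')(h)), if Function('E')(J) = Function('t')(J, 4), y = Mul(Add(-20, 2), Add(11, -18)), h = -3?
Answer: 19656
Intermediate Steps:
Function('t')(x, d) = Add(27, Mul(3, d)) (Function('t')(x, d) = Add(27, Mul(-3, Mul(d, -1))) = Add(27, Mul(-3, Mul(-1, d))) = Add(27, Mul(3, d)))
y = 126 (y = Mul(-18, -7) = 126)
Function('E')(J) = 39 (Function('E')(J) = Add(27, Mul(3, 4)) = Add(27, 12) = 39)
Mul(Mul(4, y), Function('E')(h)) = Mul(Mul(4, 126), 39) = Mul(504, 39) = 19656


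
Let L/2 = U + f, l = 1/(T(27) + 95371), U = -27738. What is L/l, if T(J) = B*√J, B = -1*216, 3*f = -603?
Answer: -5329140738 + 36208944*√3 ≈ -5.2664e+9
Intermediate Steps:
f = -201 (f = (⅓)*(-603) = -201)
B = -216
T(J) = -216*√J
l = 1/(95371 - 648*√3) (l = 1/(-648*√3 + 95371) = 1/(95371 - 648*√3) ≈ 1.0610e-5)
L = -55878 (L = 2*(-27738 - 201) = 2*(-27939) = -55878)
L/l = -55878/(95371/9094367929 + 648*√3/9094367929)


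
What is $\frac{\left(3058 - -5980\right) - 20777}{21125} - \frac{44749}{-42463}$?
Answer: $\frac{34373036}{69002375} \approx 0.49814$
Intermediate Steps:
$\frac{\left(3058 - -5980\right) - 20777}{21125} - \frac{44749}{-42463} = \left(\left(3058 + 5980\right) - 20777\right) \frac{1}{21125} - - \frac{44749}{42463} = \left(9038 - 20777\right) \frac{1}{21125} + \frac{44749}{42463} = \left(-11739\right) \frac{1}{21125} + \frac{44749}{42463} = - \frac{903}{1625} + \frac{44749}{42463} = \frac{34373036}{69002375}$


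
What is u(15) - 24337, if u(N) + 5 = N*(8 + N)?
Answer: -23997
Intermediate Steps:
u(N) = -5 + N*(8 + N)
u(15) - 24337 = (-5 + 15**2 + 8*15) - 24337 = (-5 + 225 + 120) - 24337 = 340 - 24337 = -23997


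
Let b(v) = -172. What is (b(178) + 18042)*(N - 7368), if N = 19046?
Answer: 208685860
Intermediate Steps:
(b(178) + 18042)*(N - 7368) = (-172 + 18042)*(19046 - 7368) = 17870*11678 = 208685860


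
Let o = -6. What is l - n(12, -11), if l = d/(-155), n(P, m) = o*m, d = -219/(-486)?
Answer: -1657333/25110 ≈ -66.003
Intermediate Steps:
d = 73/162 (d = -219*(-1/486) = 73/162 ≈ 0.45062)
n(P, m) = -6*m
l = -73/25110 (l = (73/162)/(-155) = (73/162)*(-1/155) = -73/25110 ≈ -0.0029072)
l - n(12, -11) = -73/25110 - (-6)*(-11) = -73/25110 - 1*66 = -73/25110 - 66 = -1657333/25110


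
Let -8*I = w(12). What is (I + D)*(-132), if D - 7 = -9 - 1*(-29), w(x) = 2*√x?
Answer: -3564 + 66*√3 ≈ -3449.7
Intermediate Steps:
I = -√3/2 (I = -√12/4 = -2*√3/4 = -√3/2 ≈ -0.86602)
D = 27 (D = 7 + (-9 - 1*(-29)) = 7 + (-9 + 29) = 7 + 20 = 27)
(I + D)*(-132) = (-√3/2 + 27)*(-132) = (27 - √3/2)*(-132) = -3564 + 66*√3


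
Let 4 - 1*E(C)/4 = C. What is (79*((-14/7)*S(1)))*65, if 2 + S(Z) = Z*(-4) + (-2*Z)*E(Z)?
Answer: 308100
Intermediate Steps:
E(C) = 16 - 4*C
S(Z) = -2 - 4*Z - 2*Z*(16 - 4*Z) (S(Z) = -2 + (Z*(-4) + (-2*Z)*(16 - 4*Z)) = -2 + (-4*Z - 2*Z*(16 - 4*Z)) = -2 - 4*Z - 2*Z*(16 - 4*Z))
(79*((-14/7)*S(1)))*65 = (79*((-14/7)*(-2 - 36*1 + 8*1²)))*65 = (79*((-14*⅐)*(-2 - 36 + 8*1)))*65 = (79*(-2*(-2 - 36 + 8)))*65 = (79*(-2*(-30)))*65 = (79*60)*65 = 4740*65 = 308100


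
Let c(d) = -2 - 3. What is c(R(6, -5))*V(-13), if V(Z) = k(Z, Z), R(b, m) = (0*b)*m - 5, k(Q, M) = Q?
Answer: 65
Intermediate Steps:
R(b, m) = -5 (R(b, m) = 0*m - 5 = 0 - 5 = -5)
V(Z) = Z
c(d) = -5
c(R(6, -5))*V(-13) = -5*(-13) = 65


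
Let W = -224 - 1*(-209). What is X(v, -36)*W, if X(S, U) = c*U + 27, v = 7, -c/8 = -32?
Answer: 137835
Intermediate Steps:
c = 256 (c = -8*(-32) = 256)
W = -15 (W = -224 + 209 = -15)
X(S, U) = 27 + 256*U (X(S, U) = 256*U + 27 = 27 + 256*U)
X(v, -36)*W = (27 + 256*(-36))*(-15) = (27 - 9216)*(-15) = -9189*(-15) = 137835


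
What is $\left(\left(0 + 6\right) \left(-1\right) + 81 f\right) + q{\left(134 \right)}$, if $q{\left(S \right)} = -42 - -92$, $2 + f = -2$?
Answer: $-280$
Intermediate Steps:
$f = -4$ ($f = -2 - 2 = -4$)
$q{\left(S \right)} = 50$ ($q{\left(S \right)} = -42 + 92 = 50$)
$\left(\left(0 + 6\right) \left(-1\right) + 81 f\right) + q{\left(134 \right)} = \left(\left(0 + 6\right) \left(-1\right) + 81 \left(-4\right)\right) + 50 = \left(6 \left(-1\right) - 324\right) + 50 = \left(-6 - 324\right) + 50 = -330 + 50 = -280$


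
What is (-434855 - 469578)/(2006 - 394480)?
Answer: 904433/392474 ≈ 2.3044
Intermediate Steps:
(-434855 - 469578)/(2006 - 394480) = -904433/(-392474) = -904433*(-1/392474) = 904433/392474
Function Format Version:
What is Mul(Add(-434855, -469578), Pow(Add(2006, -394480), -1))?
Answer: Rational(904433, 392474) ≈ 2.3044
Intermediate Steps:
Mul(Add(-434855, -469578), Pow(Add(2006, -394480), -1)) = Mul(-904433, Pow(-392474, -1)) = Mul(-904433, Rational(-1, 392474)) = Rational(904433, 392474)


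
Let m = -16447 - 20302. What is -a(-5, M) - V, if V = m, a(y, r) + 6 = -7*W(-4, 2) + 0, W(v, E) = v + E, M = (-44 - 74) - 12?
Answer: 36741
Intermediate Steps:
M = -130 (M = -118 - 12 = -130)
W(v, E) = E + v
a(y, r) = 8 (a(y, r) = -6 + (-7*(2 - 4) + 0) = -6 + (-7*(-2) + 0) = -6 + (14 + 0) = -6 + 14 = 8)
m = -36749
V = -36749
-a(-5, M) - V = -1*8 - 1*(-36749) = -8 + 36749 = 36741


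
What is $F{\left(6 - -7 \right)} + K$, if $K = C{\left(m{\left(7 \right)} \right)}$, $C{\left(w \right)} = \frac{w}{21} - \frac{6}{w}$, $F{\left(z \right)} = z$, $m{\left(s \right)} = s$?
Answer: $\frac{262}{21} \approx 12.476$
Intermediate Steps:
$C{\left(w \right)} = - \frac{6}{w} + \frac{w}{21}$ ($C{\left(w \right)} = w \frac{1}{21} - \frac{6}{w} = \frac{w}{21} - \frac{6}{w} = - \frac{6}{w} + \frac{w}{21}$)
$K = - \frac{11}{21}$ ($K = - \frac{6}{7} + \frac{1}{21} \cdot 7 = \left(-6\right) \frac{1}{7} + \frac{1}{3} = - \frac{6}{7} + \frac{1}{3} = - \frac{11}{21} \approx -0.52381$)
$F{\left(6 - -7 \right)} + K = \left(6 - -7\right) - \frac{11}{21} = \left(6 + 7\right) - \frac{11}{21} = 13 - \frac{11}{21} = \frac{262}{21}$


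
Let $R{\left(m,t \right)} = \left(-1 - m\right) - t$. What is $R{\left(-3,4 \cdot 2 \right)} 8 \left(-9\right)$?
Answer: $432$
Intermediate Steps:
$R{\left(m,t \right)} = -1 - m - t$
$R{\left(-3,4 \cdot 2 \right)} 8 \left(-9\right) = \left(-1 - -3 - 4 \cdot 2\right) 8 \left(-9\right) = \left(-1 + 3 - 8\right) 8 \left(-9\right) = \left(-6\right) 8 \left(-9\right) = \left(-48\right) \left(-9\right) = 432$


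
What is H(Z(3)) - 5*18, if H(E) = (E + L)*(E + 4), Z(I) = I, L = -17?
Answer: -188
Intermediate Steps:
H(E) = (-17 + E)*(4 + E) (H(E) = (E - 17)*(E + 4) = (-17 + E)*(4 + E))
H(Z(3)) - 5*18 = (-68 + 3² - 13*3) - 5*18 = (-68 + 9 - 39) - 1*90 = -98 - 90 = -188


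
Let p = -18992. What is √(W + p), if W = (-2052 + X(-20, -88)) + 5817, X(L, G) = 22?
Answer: I*√15205 ≈ 123.31*I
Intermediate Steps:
W = 3787 (W = (-2052 + 22) + 5817 = -2030 + 5817 = 3787)
√(W + p) = √(3787 - 18992) = √(-15205) = I*√15205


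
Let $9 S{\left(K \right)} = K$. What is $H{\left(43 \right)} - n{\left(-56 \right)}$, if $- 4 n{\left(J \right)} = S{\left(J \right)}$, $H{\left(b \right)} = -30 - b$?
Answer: $- \frac{671}{9} \approx -74.556$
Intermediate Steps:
$S{\left(K \right)} = \frac{K}{9}$
$n{\left(J \right)} = - \frac{J}{36}$ ($n{\left(J \right)} = - \frac{\frac{1}{9} J}{4} = - \frac{J}{36}$)
$H{\left(43 \right)} - n{\left(-56 \right)} = \left(-30 - 43\right) - \left(- \frac{1}{36}\right) \left(-56\right) = \left(-30 - 43\right) - \frac{14}{9} = -73 - \frac{14}{9} = - \frac{671}{9}$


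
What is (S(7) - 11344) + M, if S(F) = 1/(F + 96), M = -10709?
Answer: -2271458/103 ≈ -22053.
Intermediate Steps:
S(F) = 1/(96 + F)
(S(7) - 11344) + M = (1/(96 + 7) - 11344) - 10709 = (1/103 - 11344) - 10709 = -1168431/103 - 10709 = -2271458/103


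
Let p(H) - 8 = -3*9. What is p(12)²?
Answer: 361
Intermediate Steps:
p(H) = -19 (p(H) = 8 - 3*9 = 8 - 27 = -19)
p(12)² = (-19)² = 361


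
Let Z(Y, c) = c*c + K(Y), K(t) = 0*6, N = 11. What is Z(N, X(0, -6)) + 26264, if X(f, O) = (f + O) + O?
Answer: 26408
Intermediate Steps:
K(t) = 0
X(f, O) = f + 2*O (X(f, O) = (O + f) + O = f + 2*O)
Z(Y, c) = c**2 (Z(Y, c) = c*c + 0 = c**2 + 0 = c**2)
Z(N, X(0, -6)) + 26264 = (0 + 2*(-6))**2 + 26264 = (0 - 12)**2 + 26264 = (-12)**2 + 26264 = 144 + 26264 = 26408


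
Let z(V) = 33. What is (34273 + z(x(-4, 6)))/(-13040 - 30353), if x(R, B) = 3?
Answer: -34306/43393 ≈ -0.79059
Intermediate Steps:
(34273 + z(x(-4, 6)))/(-13040 - 30353) = (34273 + 33)/(-13040 - 30353) = 34306/(-43393) = 34306*(-1/43393) = -34306/43393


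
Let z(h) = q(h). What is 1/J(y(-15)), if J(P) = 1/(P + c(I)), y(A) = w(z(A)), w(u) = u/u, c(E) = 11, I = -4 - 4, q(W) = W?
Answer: 12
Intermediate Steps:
I = -8
z(h) = h
w(u) = 1
y(A) = 1
J(P) = 1/(11 + P) (J(P) = 1/(P + 11) = 1/(11 + P))
1/J(y(-15)) = 1/(1/(11 + 1)) = 1/(1/12) = 12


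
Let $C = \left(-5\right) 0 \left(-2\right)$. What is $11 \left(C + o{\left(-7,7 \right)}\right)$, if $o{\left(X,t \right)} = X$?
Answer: $-77$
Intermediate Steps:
$C = 0$ ($C = 0 \left(-2\right) = 0$)
$11 \left(C + o{\left(-7,7 \right)}\right) = 11 \left(0 - 7\right) = 11 \left(-7\right) = -77$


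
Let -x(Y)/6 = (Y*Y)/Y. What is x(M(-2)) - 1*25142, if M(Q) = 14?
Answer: -25226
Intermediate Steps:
x(Y) = -6*Y (x(Y) = -6*Y*Y/Y = -6*Y²/Y = -6*Y)
x(M(-2)) - 1*25142 = -6*14 - 1*25142 = -84 - 25142 = -25226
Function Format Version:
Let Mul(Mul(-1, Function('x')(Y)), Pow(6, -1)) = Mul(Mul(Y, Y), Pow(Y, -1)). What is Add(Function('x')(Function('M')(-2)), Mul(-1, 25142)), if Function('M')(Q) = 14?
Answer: -25226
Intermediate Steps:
Function('x')(Y) = Mul(-6, Y) (Function('x')(Y) = Mul(-6, Mul(Mul(Y, Y), Pow(Y, -1))) = Mul(-6, Mul(Pow(Y, 2), Pow(Y, -1))) = Mul(-6, Y))
Add(Function('x')(Function('M')(-2)), Mul(-1, 25142)) = Add(Mul(-6, 14), Mul(-1, 25142)) = Add(-84, -25142) = -25226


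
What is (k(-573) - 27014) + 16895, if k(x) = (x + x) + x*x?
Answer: 317064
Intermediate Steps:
k(x) = x² + 2*x (k(x) = 2*x + x² = x² + 2*x)
(k(-573) - 27014) + 16895 = (-573*(2 - 573) - 27014) + 16895 = (-573*(-571) - 27014) + 16895 = (327183 - 27014) + 16895 = 300169 + 16895 = 317064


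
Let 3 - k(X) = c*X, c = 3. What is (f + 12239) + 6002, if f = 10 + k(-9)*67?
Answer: 20261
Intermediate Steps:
k(X) = 3 - 3*X
f = 2020 (f = 10 + (3 - 3*(-9))*67 = 10 + (3 + 27)*67 = 10 + 30*67 = 10 + 2010 = 2020)
(f + 12239) + 6002 = (2020 + 12239) + 6002 = 14259 + 6002 = 20261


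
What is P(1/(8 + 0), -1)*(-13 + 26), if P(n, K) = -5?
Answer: -65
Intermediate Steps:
P(1/(8 + 0), -1)*(-13 + 26) = -5*(-13 + 26) = -5*13 = -65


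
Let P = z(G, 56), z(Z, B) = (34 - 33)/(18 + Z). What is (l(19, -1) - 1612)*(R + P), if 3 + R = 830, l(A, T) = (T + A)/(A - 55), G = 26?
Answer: -117354525/88 ≈ -1.3336e+6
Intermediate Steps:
z(Z, B) = 1/(18 + Z)
P = 1/44 (P = 1/(18 + 26) = 1/44 ≈ 0.022727)
l(A, T) = (A + T)/(-55 + A)
R = 827 (R = -3 + 830 = 827)
(l(19, -1) - 1612)*(R + P) = ((19 - 1)/(-55 + 19) - 1612)*(827 + 1/44) = (18/(-36) - 1612)*(36389/44) = (-1/36*18 - 1612)*(36389/44) = (-1/2 - 1612)*(36389/44) = -3225/2*36389/44 = -117354525/88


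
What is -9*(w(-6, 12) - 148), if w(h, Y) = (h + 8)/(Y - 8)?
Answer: 2655/2 ≈ 1327.5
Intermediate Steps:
w(h, Y) = (8 + h)/(-8 + Y)
-9*(w(-6, 12) - 148) = -9*((8 - 6)/(-8 + 12) - 148) = -9*(2/4 - 148) = -9*((¼)*2 - 148) = -9*(½ - 148) = -9*(-295/2) = 2655/2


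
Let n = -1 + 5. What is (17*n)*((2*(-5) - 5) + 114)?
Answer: 6732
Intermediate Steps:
n = 4
(17*n)*((2*(-5) - 5) + 114) = (17*4)*((2*(-5) - 5) + 114) = 68*((-10 - 5) + 114) = 68*(-15 + 114) = 68*99 = 6732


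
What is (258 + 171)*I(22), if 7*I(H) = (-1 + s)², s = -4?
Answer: 10725/7 ≈ 1532.1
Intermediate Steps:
I(H) = 25/7 (I(H) = (-1 - 4)²/7 = (⅐)*(-5)² = (⅐)*25 = 25/7)
(258 + 171)*I(22) = (258 + 171)*(25/7) = 429*(25/7) = 10725/7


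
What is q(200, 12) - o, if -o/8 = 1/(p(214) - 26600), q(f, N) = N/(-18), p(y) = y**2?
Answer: -9592/14397 ≈ -0.66625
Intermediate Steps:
q(f, N) = -N/18 (q(f, N) = N*(-1/18) = -N/18)
o = -2/4799 (o = -8/(214**2 - 26600) = -8/(45796 - 26600) = -8/19196 = -8*1/19196 = -2/4799 ≈ -0.00041675)
q(200, 12) - o = -1/18*12 - 1*(-2/4799) = -2/3 + 2/4799 = -9592/14397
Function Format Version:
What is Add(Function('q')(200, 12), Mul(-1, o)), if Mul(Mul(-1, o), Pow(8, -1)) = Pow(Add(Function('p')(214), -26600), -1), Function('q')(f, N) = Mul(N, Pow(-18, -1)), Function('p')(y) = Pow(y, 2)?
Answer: Rational(-9592, 14397) ≈ -0.66625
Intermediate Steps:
Function('q')(f, N) = Mul(Rational(-1, 18), N) (Function('q')(f, N) = Mul(N, Rational(-1, 18)) = Mul(Rational(-1, 18), N))
o = Rational(-2, 4799) (o = Mul(-8, Pow(Add(Pow(214, 2), -26600), -1)) = Mul(-8, Pow(Add(45796, -26600), -1)) = Mul(-8, Pow(19196, -1)) = Mul(-8, Rational(1, 19196)) = Rational(-2, 4799) ≈ -0.00041675)
Add(Function('q')(200, 12), Mul(-1, o)) = Add(Mul(Rational(-1, 18), 12), Mul(-1, Rational(-2, 4799))) = Add(Rational(-2, 3), Rational(2, 4799)) = Rational(-9592, 14397)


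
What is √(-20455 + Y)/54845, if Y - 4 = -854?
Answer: I*√21305/54845 ≈ 0.0026614*I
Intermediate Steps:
Y = -850 (Y = 4 - 854 = -850)
√(-20455 + Y)/54845 = √(-20455 - 850)/54845 = √(-21305)*(1/54845) = (I*√21305)*(1/54845) = I*√21305/54845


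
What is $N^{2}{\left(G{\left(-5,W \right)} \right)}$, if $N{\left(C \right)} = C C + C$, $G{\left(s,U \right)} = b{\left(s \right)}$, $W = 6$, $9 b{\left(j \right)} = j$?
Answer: $\frac{400}{6561} \approx 0.060966$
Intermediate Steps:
$b{\left(j \right)} = \frac{j}{9}$
$G{\left(s,U \right)} = \frac{s}{9}$
$N{\left(C \right)} = C + C^{2}$ ($N{\left(C \right)} = C^{2} + C = C + C^{2}$)
$N^{2}{\left(G{\left(-5,W \right)} \right)} = \left(\frac{1}{9} \left(-5\right) \left(1 + \frac{1}{9} \left(-5\right)\right)\right)^{2} = \left(- \frac{5 \left(1 - \frac{5}{9}\right)}{9}\right)^{2} = \left(\left(- \frac{5}{9}\right) \frac{4}{9}\right)^{2} = \left(- \frac{20}{81}\right)^{2} = \frac{400}{6561}$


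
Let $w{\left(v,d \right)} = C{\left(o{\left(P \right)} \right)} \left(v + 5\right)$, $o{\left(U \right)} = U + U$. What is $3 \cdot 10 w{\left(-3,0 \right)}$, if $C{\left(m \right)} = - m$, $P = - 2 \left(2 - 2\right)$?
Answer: $0$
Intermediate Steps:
$P = 0$ ($P = \left(-2\right) 0 = 0$)
$o{\left(U \right)} = 2 U$
$w{\left(v,d \right)} = 0$ ($w{\left(v,d \right)} = - 2 \cdot 0 \left(v + 5\right) = \left(-1\right) 0 \left(5 + v\right) = 0 \left(5 + v\right) = 0$)
$3 \cdot 10 w{\left(-3,0 \right)} = 3 \cdot 10 \cdot 0 = 30 \cdot 0 = 0$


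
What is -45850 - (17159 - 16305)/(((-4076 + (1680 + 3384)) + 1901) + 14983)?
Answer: -409716027/8936 ≈ -45850.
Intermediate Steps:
-45850 - (17159 - 16305)/(((-4076 + (1680 + 3384)) + 1901) + 14983) = -45850 - 854/(((-4076 + 5064) + 1901) + 14983) = -45850 - 854/((988 + 1901) + 14983) = -45850 - 854/(2889 + 14983) = -45850 - 854/17872 = -45850 - 1*427/8936 = -45850 - 427/8936 = -409716027/8936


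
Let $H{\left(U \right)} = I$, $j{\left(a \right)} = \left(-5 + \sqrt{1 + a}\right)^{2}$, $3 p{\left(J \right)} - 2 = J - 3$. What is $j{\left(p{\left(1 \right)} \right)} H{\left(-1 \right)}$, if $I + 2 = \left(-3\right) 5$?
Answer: $-272$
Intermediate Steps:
$p{\left(J \right)} = - \frac{1}{3} + \frac{J}{3}$ ($p{\left(J \right)} = \frac{2}{3} + \frac{J - 3}{3} = \frac{2}{3} + \frac{-3 + J}{3} = \frac{2}{3} + \left(-1 + \frac{J}{3}\right) = - \frac{1}{3} + \frac{J}{3}$)
$I = -17$ ($I = -2 - 15 = -17$)
$H{\left(U \right)} = -17$
$j{\left(p{\left(1 \right)} \right)} H{\left(-1 \right)} = \left(-5 + \sqrt{1 + \left(- \frac{1}{3} + \frac{1}{3} \cdot 1\right)}\right)^{2} \left(-17\right) = \left(-5 + \sqrt{1 + \left(- \frac{1}{3} + \frac{1}{3}\right)}\right)^{2} \left(-17\right) = \left(-5 + \sqrt{1 + 0}\right)^{2} \left(-17\right) = \left(-5 + \sqrt{1}\right)^{2} \left(-17\right) = \left(-5 + 1\right)^{2} \left(-17\right) = \left(-4\right)^{2} \left(-17\right) = 16 \left(-17\right) = -272$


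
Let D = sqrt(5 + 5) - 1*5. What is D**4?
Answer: (5 - sqrt(10))**4 ≈ 11.406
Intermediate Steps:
D = -5 + sqrt(10) (D = sqrt(10) - 5 = -5 + sqrt(10) ≈ -1.8377)
D**4 = (-5 + sqrt(10))**4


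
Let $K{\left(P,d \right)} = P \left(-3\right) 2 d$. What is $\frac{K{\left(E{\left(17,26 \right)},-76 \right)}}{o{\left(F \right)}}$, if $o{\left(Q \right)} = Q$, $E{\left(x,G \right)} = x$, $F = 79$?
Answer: $\frac{7752}{79} \approx 98.127$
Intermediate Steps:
$K{\left(P,d \right)} = - 6 P d$ ($K{\left(P,d \right)} = - 3 P 2 d = - 6 P d$)
$\frac{K{\left(E{\left(17,26 \right)},-76 \right)}}{o{\left(F \right)}} = \frac{\left(-6\right) 17 \left(-76\right)}{79} = 7752 \cdot \frac{1}{79} = \frac{7752}{79}$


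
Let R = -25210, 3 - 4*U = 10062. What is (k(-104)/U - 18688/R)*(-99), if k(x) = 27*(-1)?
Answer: -3146636988/42264565 ≈ -74.451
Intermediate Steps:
U = -10059/4 (U = ¾ - ¼*10062 = ¾ - 5031/2 = -10059/4 ≈ -2514.8)
k(x) = -27
(k(-104)/U - 18688/R)*(-99) = (-27/(-10059/4) - 18688/(-25210))*(-99) = (-27*(-4/10059) - 18688*(-1/25210))*(-99) = (36/3353 + 9344/12605)*(-99) = (31784212/42264565)*(-99) = -3146636988/42264565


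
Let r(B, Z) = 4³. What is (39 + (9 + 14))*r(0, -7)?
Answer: 3968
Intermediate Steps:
r(B, Z) = 64
(39 + (9 + 14))*r(0, -7) = (39 + (9 + 14))*64 = (39 + 23)*64 = 62*64 = 3968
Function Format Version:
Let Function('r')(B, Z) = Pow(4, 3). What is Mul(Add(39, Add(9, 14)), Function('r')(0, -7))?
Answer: 3968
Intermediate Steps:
Function('r')(B, Z) = 64
Mul(Add(39, Add(9, 14)), Function('r')(0, -7)) = Mul(Add(39, Add(9, 14)), 64) = Mul(Add(39, 23), 64) = Mul(62, 64) = 3968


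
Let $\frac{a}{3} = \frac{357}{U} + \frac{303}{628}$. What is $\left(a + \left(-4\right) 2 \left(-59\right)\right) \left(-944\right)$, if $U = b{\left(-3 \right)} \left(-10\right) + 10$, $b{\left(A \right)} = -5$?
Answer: $- \frac{364071064}{785} \approx -4.6379 \cdot 10^{5}$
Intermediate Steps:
$U = 60$ ($U = \left(-5\right) \left(-10\right) + 10 = 50 + 10 = 60$)
$a = \frac{30297}{1570}$ ($a = 3 \left(\frac{357}{60} + \frac{303}{628}\right) = 3 \left(357 \cdot \frac{1}{60} + 303 \cdot \frac{1}{628}\right) = 3 \left(\frac{119}{20} + \frac{303}{628}\right) = 3 \cdot \frac{10099}{1570} = \frac{30297}{1570} \approx 19.297$)
$\left(a + \left(-4\right) 2 \left(-59\right)\right) \left(-944\right) = \left(\frac{30297}{1570} + \left(-4\right) 2 \left(-59\right)\right) \left(-944\right) = \left(\frac{30297}{1570} - -472\right) \left(-944\right) = \left(\frac{30297}{1570} + 472\right) \left(-944\right) = \frac{771337}{1570} \left(-944\right) = - \frac{364071064}{785}$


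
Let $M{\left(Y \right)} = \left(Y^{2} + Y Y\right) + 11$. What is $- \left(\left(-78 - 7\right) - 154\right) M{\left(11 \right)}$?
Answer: $60467$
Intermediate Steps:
$M{\left(Y \right)} = 11 + 2 Y^{2}$ ($M{\left(Y \right)} = \left(Y^{2} + Y^{2}\right) + 11 = 2 Y^{2} + 11 = 11 + 2 Y^{2}$)
$- \left(\left(-78 - 7\right) - 154\right) M{\left(11 \right)} = - \left(\left(-78 - 7\right) - 154\right) \left(11 + 2 \cdot 11^{2}\right) = - \left(\left(-78 - 7\right) - 154\right) \left(11 + 2 \cdot 121\right) = - \left(-85 - 154\right) \left(11 + 242\right) = - \left(-239\right) 253 = \left(-1\right) \left(-60467\right) = 60467$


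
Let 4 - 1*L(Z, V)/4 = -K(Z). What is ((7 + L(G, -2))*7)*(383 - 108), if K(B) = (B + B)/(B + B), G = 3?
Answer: 51975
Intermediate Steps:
K(B) = 1 (K(B) = (2*B)/((2*B)) = (2*B)*(1/(2*B)) = 1)
L(Z, V) = 20 (L(Z, V) = 16 - (-4) = 16 - 4*(-1) = 16 + 4 = 20)
((7 + L(G, -2))*7)*(383 - 108) = ((7 + 20)*7)*(383 - 108) = (27*7)*275 = 189*275 = 51975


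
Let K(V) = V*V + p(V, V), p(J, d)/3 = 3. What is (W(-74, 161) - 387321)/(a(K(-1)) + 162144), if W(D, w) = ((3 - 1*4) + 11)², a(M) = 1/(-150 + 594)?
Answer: -171926124/71991937 ≈ -2.3881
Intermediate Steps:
p(J, d) = 9 (p(J, d) = 3*3 = 9)
K(V) = 9 + V² (K(V) = V*V + 9 = V² + 9 = 9 + V²)
a(M) = 1/444
W(D, w) = 100 (W(D, w) = ((3 - 4) + 11)² = (-1 + 11)² = 10² = 100)
(W(-74, 161) - 387321)/(a(K(-1)) + 162144) = (100 - 387321)/(1/444 + 162144) = -387221/71991937/444 = -387221*444/71991937 = -171926124/71991937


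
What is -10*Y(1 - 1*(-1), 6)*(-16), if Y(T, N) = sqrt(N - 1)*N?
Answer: 960*sqrt(5) ≈ 2146.6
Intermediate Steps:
Y(T, N) = N*sqrt(-1 + N) (Y(T, N) = sqrt(-1 + N)*N = N*sqrt(-1 + N))
-10*Y(1 - 1*(-1), 6)*(-16) = -60*sqrt(-1 + 6)*(-16) = -60*sqrt(5)*(-16) = 960*sqrt(5)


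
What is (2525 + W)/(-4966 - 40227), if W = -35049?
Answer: 32524/45193 ≈ 0.71967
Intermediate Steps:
(2525 + W)/(-4966 - 40227) = (2525 - 35049)/(-4966 - 40227) = -32524/(-45193) = -32524*(-1/45193) = 32524/45193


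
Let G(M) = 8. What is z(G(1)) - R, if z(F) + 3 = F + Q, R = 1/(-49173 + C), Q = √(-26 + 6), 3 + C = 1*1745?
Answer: 237156/47431 + 2*I*√5 ≈ 5.0 + 4.4721*I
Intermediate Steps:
C = 1742 (C = -3 + 1*1745 = -3 + 1745 = 1742)
Q = 2*I*√5 (Q = √(-20) = 2*I*√5 ≈ 4.4721*I)
R = -1/47431 (R = 1/(-49173 + 1742) = 1/(-47431) = -1/47431 ≈ -2.1083e-5)
z(F) = -3 + F + 2*I*√5 (z(F) = -3 + (F + 2*I*√5) = -3 + F + 2*I*√5)
z(G(1)) - R = (-3 + 8 + 2*I*√5) - 1*(-1/47431) = (5 + 2*I*√5) + 1/47431 = 237156/47431 + 2*I*√5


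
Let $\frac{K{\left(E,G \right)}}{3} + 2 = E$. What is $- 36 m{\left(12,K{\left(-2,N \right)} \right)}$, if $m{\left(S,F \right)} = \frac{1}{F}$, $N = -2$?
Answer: $3$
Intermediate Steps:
$K{\left(E,G \right)} = -6 + 3 E$
$- 36 m{\left(12,K{\left(-2,N \right)} \right)} = - \frac{36}{-6 + 3 \left(-2\right)} = - \frac{36}{-6 - 6} = - \frac{36}{-12} = \left(-36\right) \left(- \frac{1}{12}\right) = 3$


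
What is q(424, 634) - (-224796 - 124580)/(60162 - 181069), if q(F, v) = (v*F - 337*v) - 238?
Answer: 6639863064/120907 ≈ 54917.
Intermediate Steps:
q(F, v) = -238 - 337*v + F*v (q(F, v) = (F*v - 337*v) - 238 = (-337*v + F*v) - 238 = -238 - 337*v + F*v)
q(424, 634) - (-224796 - 124580)/(60162 - 181069) = (-238 - 337*634 + 424*634) - (-224796 - 124580)/(60162 - 181069) = (-238 - 213658 + 268816) - (-349376)/(-120907) = 54920 - (-349376)*(-1)/120907 = 54920 - 1*349376/120907 = 54920 - 349376/120907 = 6639863064/120907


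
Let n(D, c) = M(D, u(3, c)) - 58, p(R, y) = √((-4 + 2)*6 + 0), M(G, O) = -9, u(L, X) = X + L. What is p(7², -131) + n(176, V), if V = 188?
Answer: -67 + 2*I*√3 ≈ -67.0 + 3.4641*I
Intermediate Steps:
u(L, X) = L + X
p(R, y) = 2*I*√3 (p(R, y) = √(-2*6 + 0) = √(-12 + 0) = √(-12) = 2*I*√3)
n(D, c) = -67 (n(D, c) = -9 - 58 = -67)
p(7², -131) + n(176, V) = 2*I*√3 - 67 = -67 + 2*I*√3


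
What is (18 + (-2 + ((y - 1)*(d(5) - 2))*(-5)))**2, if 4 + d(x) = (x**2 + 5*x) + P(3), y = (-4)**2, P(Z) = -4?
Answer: 8904256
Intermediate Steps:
y = 16
d(x) = -8 + x**2 + 5*x (d(x) = -4 + ((x**2 + 5*x) - 4) = -4 + (-4 + x**2 + 5*x) = -8 + x**2 + 5*x)
(18 + (-2 + ((y - 1)*(d(5) - 2))*(-5)))**2 = (18 + (-2 + ((16 - 1)*((-8 + 5**2 + 5*5) - 2))*(-5)))**2 = (18 + (-2 + (15*((-8 + 25 + 25) - 2))*(-5)))**2 = (18 + (-2 + (15*(42 - 2))*(-5)))**2 = (18 + (-2 + (15*40)*(-5)))**2 = (18 + (-2 + 600*(-5)))**2 = (18 + (-2 - 3000))**2 = (18 - 3002)**2 = (-2984)**2 = 8904256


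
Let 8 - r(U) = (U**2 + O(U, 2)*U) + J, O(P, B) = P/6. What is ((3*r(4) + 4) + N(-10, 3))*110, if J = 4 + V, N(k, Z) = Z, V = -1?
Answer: -3740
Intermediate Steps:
O(P, B) = P/6 (O(P, B) = P*(1/6) = P/6)
J = 3 (J = 4 - 1 = 3)
r(U) = 5 - 7*U**2/6 (r(U) = 8 - ((U**2 + (U/6)*U) + 3) = 8 - ((U**2 + U**2/6) + 3) = 8 - (7*U**2/6 + 3) = 8 - (3 + 7*U**2/6) = 8 + (-3 - 7*U**2/6) = 5 - 7*U**2/6)
((3*r(4) + 4) + N(-10, 3))*110 = ((3*(5 - 7/6*4**2) + 4) + 3)*110 = ((3*(5 - 7/6*16) + 4) + 3)*110 = ((3*(5 - 56/3) + 4) + 3)*110 = ((3*(-41/3) + 4) + 3)*110 = ((-41 + 4) + 3)*110 = (-37 + 3)*110 = -34*110 = -3740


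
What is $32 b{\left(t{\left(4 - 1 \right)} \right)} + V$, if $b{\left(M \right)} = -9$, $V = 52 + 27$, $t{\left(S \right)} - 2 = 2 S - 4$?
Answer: $-209$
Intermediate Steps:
$t{\left(S \right)} = -2 + 2 S$ ($t{\left(S \right)} = 2 + \left(2 S - 4\right) = 2 + \left(-4 + 2 S\right) = -2 + 2 S$)
$V = 79$
$32 b{\left(t{\left(4 - 1 \right)} \right)} + V = 32 \left(-9\right) + 79 = -288 + 79 = -209$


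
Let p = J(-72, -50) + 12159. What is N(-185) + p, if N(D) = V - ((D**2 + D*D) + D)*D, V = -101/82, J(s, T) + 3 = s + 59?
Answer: 1036575675/82 ≈ 1.2641e+7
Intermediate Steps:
J(s, T) = 56 + s (J(s, T) = -3 + (s + 59) = -3 + (59 + s) = 56 + s)
V = -101/82 (V = -101*1/82 = -101/82 ≈ -1.2317)
N(D) = -101/82 - D*(D + 2*D**2) (N(D) = -101/82 - ((D**2 + D*D) + D)*D = -101/82 - ((D**2 + D**2) + D)*D = -101/82 - (2*D**2 + D)*D = -101/82 - (D + 2*D**2)*D = -101/82 - D*(D + 2*D**2))
p = 12143 (p = (56 - 72) + 12159 = -16 + 12159 = 12143)
N(-185) + p = (-101/82 - 1*(-185)**2 - 2*(-185)**3) + 12143 = (-101/82 - 1*34225 - 2*(-6331625)) + 12143 = (-101/82 - 34225 + 12663250) + 12143 = 1035579949/82 + 12143 = 1036575675/82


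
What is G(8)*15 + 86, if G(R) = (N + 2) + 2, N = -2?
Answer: 116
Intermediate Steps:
G(R) = 2 (G(R) = (-2 + 2) + 2 = 0 + 2 = 2)
G(8)*15 + 86 = 2*15 + 86 = 30 + 86 = 116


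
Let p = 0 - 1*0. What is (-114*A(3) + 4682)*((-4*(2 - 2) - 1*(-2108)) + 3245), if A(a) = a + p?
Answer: 23232020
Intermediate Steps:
p = 0 (p = 0 + 0 = 0)
A(a) = a (A(a) = a + 0 = a)
(-114*A(3) + 4682)*((-4*(2 - 2) - 1*(-2108)) + 3245) = (-114*3 + 4682)*((-4*(2 - 2) - 1*(-2108)) + 3245) = (-342 + 4682)*((-4*0 + 2108) + 3245) = 4340*((-1*0 + 2108) + 3245) = 4340*((0 + 2108) + 3245) = 4340*(2108 + 3245) = 4340*5353 = 23232020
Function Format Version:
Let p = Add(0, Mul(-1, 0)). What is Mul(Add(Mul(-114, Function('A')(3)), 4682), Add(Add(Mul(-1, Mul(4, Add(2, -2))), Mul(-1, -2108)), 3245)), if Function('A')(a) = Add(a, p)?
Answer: 23232020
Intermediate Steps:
p = 0 (p = Add(0, 0) = 0)
Function('A')(a) = a (Function('A')(a) = Add(a, 0) = a)
Mul(Add(Mul(-114, Function('A')(3)), 4682), Add(Add(Mul(-1, Mul(4, Add(2, -2))), Mul(-1, -2108)), 3245)) = Mul(Add(Mul(-114, 3), 4682), Add(Add(Mul(-1, Mul(4, Add(2, -2))), Mul(-1, -2108)), 3245)) = Mul(Add(-342, 4682), Add(Add(Mul(-1, Mul(4, 0)), 2108), 3245)) = Mul(4340, Add(Add(Mul(-1, 0), 2108), 3245)) = Mul(4340, Add(Add(0, 2108), 3245)) = Mul(4340, Add(2108, 3245)) = Mul(4340, 5353) = 23232020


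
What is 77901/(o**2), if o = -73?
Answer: 77901/5329 ≈ 14.618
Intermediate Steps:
77901/(o**2) = 77901/((-73)**2) = 77901/5329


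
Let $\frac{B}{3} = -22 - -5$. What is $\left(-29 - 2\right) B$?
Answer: $1581$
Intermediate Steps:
$B = -51$ ($B = 3 \left(-22 - -5\right) = 3 \left(-22 + 5\right) = 3 \left(-17\right) = -51$)
$\left(-29 - 2\right) B = \left(-29 - 2\right) \left(-51\right) = \left(-31\right) \left(-51\right) = 1581$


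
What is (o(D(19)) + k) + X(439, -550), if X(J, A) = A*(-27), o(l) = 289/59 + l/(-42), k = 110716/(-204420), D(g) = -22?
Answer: 313532529953/21106365 ≈ 14855.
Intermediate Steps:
k = -27679/51105 (k = 110716*(-1/204420) = -27679/51105 ≈ -0.54161)
o(l) = 289/59 - l/42 (o(l) = 289*(1/59) + l*(-1/42) = 289/59 - l/42)
X(J, A) = -27*A
(o(D(19)) + k) + X(439, -550) = ((289/59 - 1/42*(-22)) - 27679/51105) - 27*(-550) = ((289/59 + 11/21) - 27679/51105) + 14850 = (6718/1239 - 27679/51105) + 14850 = 103009703/21106365 + 14850 = 313532529953/21106365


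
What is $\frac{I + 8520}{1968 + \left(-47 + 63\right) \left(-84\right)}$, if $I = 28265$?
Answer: $\frac{36785}{624} \approx 58.95$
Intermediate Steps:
$\frac{I + 8520}{1968 + \left(-47 + 63\right) \left(-84\right)} = \frac{28265 + 8520}{1968 + \left(-47 + 63\right) \left(-84\right)} = \frac{36785}{1968 + 16 \left(-84\right)} = \frac{36785}{1968 - 1344} = \frac{36785}{624}$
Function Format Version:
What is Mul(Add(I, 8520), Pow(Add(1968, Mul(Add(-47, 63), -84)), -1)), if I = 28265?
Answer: Rational(36785, 624) ≈ 58.950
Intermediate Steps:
Mul(Add(I, 8520), Pow(Add(1968, Mul(Add(-47, 63), -84)), -1)) = Mul(Add(28265, 8520), Pow(Add(1968, Mul(Add(-47, 63), -84)), -1)) = Mul(36785, Pow(Add(1968, Mul(16, -84)), -1)) = Mul(36785, Pow(Add(1968, -1344), -1)) = Mul(36785, Pow(624, -1)) = Mul(36785, Rational(1, 624)) = Rational(36785, 624)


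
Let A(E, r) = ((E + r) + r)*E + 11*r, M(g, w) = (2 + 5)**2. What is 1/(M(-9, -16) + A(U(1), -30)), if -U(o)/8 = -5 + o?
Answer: -1/1177 ≈ -0.00084962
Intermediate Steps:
U(o) = 40 - 8*o (U(o) = -8*(-5 + o) = 40 - 8*o)
M(g, w) = 49 (M(g, w) = 7**2 = 49)
A(E, r) = 11*r + E*(E + 2*r) (A(E, r) = (E + 2*r)*E + 11*r = E*(E + 2*r) + 11*r = 11*r + E*(E + 2*r))
1/(M(-9, -16) + A(U(1), -30)) = 1/(49 + ((40 - 8*1)**2 + 11*(-30) + 2*(40 - 8*1)*(-30))) = 1/(49 + ((40 - 8)**2 - 330 + 2*(40 - 8)*(-30))) = 1/(49 + (32**2 - 330 + 2*32*(-30))) = 1/(49 + (1024 - 330 - 1920)) = 1/(49 - 1226) = 1/(-1177) = -1/1177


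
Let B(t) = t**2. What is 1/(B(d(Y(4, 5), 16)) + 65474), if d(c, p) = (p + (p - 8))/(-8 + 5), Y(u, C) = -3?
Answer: 1/65538 ≈ 1.5258e-5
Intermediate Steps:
d(c, p) = 8/3 - 2*p/3 (d(c, p) = (p + (-8 + p))/(-3) = (-8 + 2*p)*(-1/3) = 8/3 - 2*p/3)
1/(B(d(Y(4, 5), 16)) + 65474) = 1/((8/3 - 2/3*16)**2 + 65474) = 1/((8/3 - 32/3)**2 + 65474) = 1/((-8)**2 + 65474) = 1/(64 + 65474) = 1/65538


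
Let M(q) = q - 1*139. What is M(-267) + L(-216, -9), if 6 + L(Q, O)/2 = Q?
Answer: -850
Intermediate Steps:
M(q) = -139 + q (M(q) = q - 139 = -139 + q)
L(Q, O) = -12 + 2*Q
M(-267) + L(-216, -9) = (-139 - 267) + (-12 + 2*(-216)) = -406 + (-12 - 432) = -406 - 444 = -850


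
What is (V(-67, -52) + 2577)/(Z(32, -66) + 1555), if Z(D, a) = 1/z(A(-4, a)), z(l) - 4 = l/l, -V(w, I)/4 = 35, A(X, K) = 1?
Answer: 12185/7776 ≈ 1.5670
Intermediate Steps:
V(w, I) = -140 (V(w, I) = -4*35 = -140)
z(l) = 5 (z(l) = 4 + l/l = 4 + 1 = 5)
Z(D, a) = 1/5
(V(-67, -52) + 2577)/(Z(32, -66) + 1555) = (-140 + 2577)/(1/5 + 1555) = 2437/(7776/5) = 2437*(5/7776) = 12185/7776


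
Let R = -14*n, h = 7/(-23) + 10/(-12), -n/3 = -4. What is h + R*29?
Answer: -672493/138 ≈ -4873.1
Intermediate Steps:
n = 12 (n = -3*(-4) = 12)
h = -157/138 (h = 7*(-1/23) + 10*(-1/12) = -7/23 - ⅚ = -157/138 ≈ -1.1377)
R = -168 (R = -14*12 = -168)
h + R*29 = -157/138 - 168*29 = -157/138 - 4872 = -672493/138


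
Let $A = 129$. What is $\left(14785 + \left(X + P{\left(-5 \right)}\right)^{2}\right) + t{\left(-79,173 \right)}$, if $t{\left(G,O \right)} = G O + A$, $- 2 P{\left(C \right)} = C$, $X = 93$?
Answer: $\frac{41469}{4} \approx 10367.0$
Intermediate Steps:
$P{\left(C \right)} = - \frac{C}{2}$
$t{\left(G,O \right)} = 129 + G O$ ($t{\left(G,O \right)} = G O + 129 = 129 + G O$)
$\left(14785 + \left(X + P{\left(-5 \right)}\right)^{2}\right) + t{\left(-79,173 \right)} = \left(14785 + \left(93 - - \frac{5}{2}\right)^{2}\right) + \left(129 - 13667\right) = \left(14785 + \left(93 + \frac{5}{2}\right)^{2}\right) + \left(129 - 13667\right) = \left(14785 + \left(\frac{191}{2}\right)^{2}\right) - 13538 = \left(14785 + \frac{36481}{4}\right) - 13538 = \frac{95621}{4} - 13538 = \frac{41469}{4}$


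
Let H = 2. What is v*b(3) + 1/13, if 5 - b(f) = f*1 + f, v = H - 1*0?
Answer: -25/13 ≈ -1.9231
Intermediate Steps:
v = 2 (v = 2 - 1*0 = 2 + 0 = 2)
b(f) = 5 - 2*f (b(f) = 5 - (f*1 + f) = 5 - (f + f) = 5 - 2*f)
v*b(3) + 1/13 = 2*(5 - 2*3) + 1/13 = 2*(5 - 6) + 1/13 = 2*(-1) + 1/13 = -2 + 1/13 = -25/13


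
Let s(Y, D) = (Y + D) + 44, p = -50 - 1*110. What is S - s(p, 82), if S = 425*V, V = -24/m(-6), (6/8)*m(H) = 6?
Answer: -1241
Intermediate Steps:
p = -160 (p = -50 - 110 = -160)
m(H) = 8 (m(H) = (4/3)*6 = 8)
s(Y, D) = 44 + D + Y (s(Y, D) = (D + Y) + 44 = 44 + D + Y)
V = -3 (V = -24/8 = -24*⅛ = -3)
S = -1275 (S = 425*(-3) = -1275)
S - s(p, 82) = -1275 - (44 + 82 - 160) = -1275 - 1*(-34) = -1275 + 34 = -1241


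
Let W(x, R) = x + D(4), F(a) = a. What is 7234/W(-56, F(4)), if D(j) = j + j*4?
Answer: -3617/18 ≈ -200.94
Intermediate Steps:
D(j) = 5*j (D(j) = j + 4*j = 5*j)
W(x, R) = 20 + x (W(x, R) = x + 5*4 = x + 20 = 20 + x)
7234/W(-56, F(4)) = 7234/(20 - 56) = 7234/(-36) = 7234*(-1/36) = -3617/18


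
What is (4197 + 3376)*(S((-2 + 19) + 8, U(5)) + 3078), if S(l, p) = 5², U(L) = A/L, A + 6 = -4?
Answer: 23499019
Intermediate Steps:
A = -10 (A = -6 - 4 = -10)
U(L) = -10/L
S(l, p) = 25
(4197 + 3376)*(S((-2 + 19) + 8, U(5)) + 3078) = (4197 + 3376)*(25 + 3078) = 7573*3103 = 23499019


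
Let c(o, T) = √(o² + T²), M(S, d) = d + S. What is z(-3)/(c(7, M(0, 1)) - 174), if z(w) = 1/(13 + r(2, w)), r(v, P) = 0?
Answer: -87/196469 - 5*√2/392938 ≈ -0.00046081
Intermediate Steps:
M(S, d) = S + d
z(w) = 1/13 (z(w) = 1/(13 + 0) = 1/13)
c(o, T) = √(T² + o²)
z(-3)/(c(7, M(0, 1)) - 174) = 1/(13*(√((0 + 1)² + 7²) - 174)) = 1/(13*(√(1² + 49) - 174)) = 1/(13*(√(1 + 49) - 174)) = 1/(13*(√50 - 174)) = 1/(13*(5*√2 - 174)) = 1/(13*(-174 + 5*√2))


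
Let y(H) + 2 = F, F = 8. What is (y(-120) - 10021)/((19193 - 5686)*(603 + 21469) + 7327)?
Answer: -10015/298133831 ≈ -3.3592e-5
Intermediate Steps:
y(H) = 6 (y(H) = -2 + 8 = 6)
(y(-120) - 10021)/((19193 - 5686)*(603 + 21469) + 7327) = (6 - 10021)/((19193 - 5686)*(603 + 21469) + 7327) = -10015/(13507*22072 + 7327) = -10015/(298126504 + 7327) = -10015/298133831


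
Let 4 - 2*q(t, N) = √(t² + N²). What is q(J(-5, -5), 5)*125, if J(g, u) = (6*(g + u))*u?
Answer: 250 - 625*√3601/2 ≈ -18503.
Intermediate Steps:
J(g, u) = u*(6*g + 6*u) (J(g, u) = (6*g + 6*u)*u = u*(6*g + 6*u))
q(t, N) = 2 - √(N² + t²)/2 (q(t, N) = 2 - √(t² + N²)/2 = 2 - √(N² + t²)/2)
q(J(-5, -5), 5)*125 = (2 - √(5² + (6*(-5)*(-5 - 5))²)/2)*125 = (2 - √(25 + (6*(-5)*(-10))²)/2)*125 = (2 - √(25 + 300²)/2)*125 = (2 - √(25 + 90000)/2)*125 = (2 - 5*√3601/2)*125 = 250 - 625*√3601/2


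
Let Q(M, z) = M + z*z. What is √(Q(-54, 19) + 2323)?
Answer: √2630 ≈ 51.284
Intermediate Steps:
Q(M, z) = M + z²
√(Q(-54, 19) + 2323) = √((-54 + 19²) + 2323) = √((-54 + 361) + 2323) = √(307 + 2323) = √2630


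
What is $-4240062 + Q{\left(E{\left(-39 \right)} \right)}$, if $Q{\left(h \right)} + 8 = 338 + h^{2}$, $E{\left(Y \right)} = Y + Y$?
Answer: $-4233648$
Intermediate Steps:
$E{\left(Y \right)} = 2 Y$
$Q{\left(h \right)} = 330 + h^{2}$ ($Q{\left(h \right)} = -8 + \left(338 + h^{2}\right) = 330 + h^{2}$)
$-4240062 + Q{\left(E{\left(-39 \right)} \right)} = -4240062 + \left(330 + \left(2 \left(-39\right)\right)^{2}\right) = -4240062 + \left(330 + \left(-78\right)^{2}\right) = -4240062 + \left(330 + 6084\right) = -4240062 + 6414 = -4233648$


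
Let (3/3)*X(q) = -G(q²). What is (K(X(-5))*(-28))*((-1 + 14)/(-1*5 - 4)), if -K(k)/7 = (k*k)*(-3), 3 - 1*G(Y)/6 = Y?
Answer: 14798784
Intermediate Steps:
G(Y) = 18 - 6*Y
X(q) = -18 + 6*q² (X(q) = -(18 - 6*q²) = -18 + 6*q²)
K(k) = 21*k² (K(k) = -7*k*k*(-3) = -7*k²*(-3) = -(-21)*k² = 21*k²)
(K(X(-5))*(-28))*((-1 + 14)/(-1*5 - 4)) = ((21*(-18 + 6*(-5)²)²)*(-28))*((-1 + 14)/(-1*5 - 4)) = ((21*(-18 + 6*25)²)*(-28))*(13/(-5 - 4)) = ((21*(-18 + 150)²)*(-28))*(13/(-9)) = ((21*132²)*(-28))*(13*(-⅑)) = ((21*17424)*(-28))*(-13/9) = (365904*(-28))*(-13/9) = -10245312*(-13/9) = 14798784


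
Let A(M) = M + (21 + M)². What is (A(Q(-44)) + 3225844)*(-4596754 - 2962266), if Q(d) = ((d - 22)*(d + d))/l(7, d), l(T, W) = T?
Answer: -209027460294820/7 ≈ -2.9861e+13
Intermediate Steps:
Q(d) = 2*d*(-22 + d)/7 (Q(d) = ((d - 22)*(d + d))/7 = ((-22 + d)*(2*d))*(⅐) = (2*d*(-22 + d))*(⅐) = 2*d*(-22 + d)/7)
(A(Q(-44)) + 3225844)*(-4596754 - 2962266) = (((2/7)*(-44)*(-22 - 44) + (21 + (2/7)*(-44)*(-22 - 44))²) + 3225844)*(-4596754 - 2962266) = (((2/7)*(-44)*(-66) + (21 + (2/7)*(-44)*(-66))²) + 3225844)*(-7559020) = ((5808/7 + (21 + 5808/7)²) + 3225844)*(-7559020) = ((5808/7 + (5955/7)²) + 3225844)*(-7559020) = ((5808/7 + 35462025/49) + 3225844)*(-7559020) = (35502681/49 + 3225844)*(-7559020) = (193569037/49)*(-7559020) = -209027460294820/7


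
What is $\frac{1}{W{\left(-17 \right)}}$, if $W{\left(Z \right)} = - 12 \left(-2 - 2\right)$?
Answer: $\frac{1}{48} \approx 0.020833$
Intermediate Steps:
$W{\left(Z \right)} = 48$ ($W{\left(Z \right)} = - 12 \left(-2 - 2\right) = \left(-12\right) \left(-4\right) = 48$)
$\frac{1}{W{\left(-17 \right)}} = \frac{1}{48}$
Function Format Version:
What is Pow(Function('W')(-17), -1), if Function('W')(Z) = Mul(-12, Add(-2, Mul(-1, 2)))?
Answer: Rational(1, 48) ≈ 0.020833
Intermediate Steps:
Function('W')(Z) = 48 (Function('W')(Z) = Mul(-12, Add(-2, -2)) = Mul(-12, -4) = 48)
Pow(Function('W')(-17), -1) = Pow(48, -1) = Rational(1, 48)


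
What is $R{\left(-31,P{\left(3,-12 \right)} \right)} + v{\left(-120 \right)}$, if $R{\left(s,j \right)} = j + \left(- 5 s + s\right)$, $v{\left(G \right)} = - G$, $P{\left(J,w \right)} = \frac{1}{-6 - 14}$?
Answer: $\frac{4879}{20} \approx 243.95$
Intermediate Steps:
$P{\left(J,w \right)} = - \frac{1}{20}$ ($P{\left(J,w \right)} = \frac{1}{-20} = - \frac{1}{20}$)
$R{\left(s,j \right)} = j - 4 s$
$R{\left(-31,P{\left(3,-12 \right)} \right)} + v{\left(-120 \right)} = \left(- \frac{1}{20} - -124\right) - -120 = \left(- \frac{1}{20} + 124\right) + 120 = \frac{2479}{20} + 120 = \frac{4879}{20}$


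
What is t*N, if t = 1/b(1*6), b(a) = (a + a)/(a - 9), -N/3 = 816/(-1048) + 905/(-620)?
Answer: -109077/64976 ≈ -1.6787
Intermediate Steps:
N = 109077/16244 (N = -3*(816/(-1048) + 905/(-620)) = -3*(816*(-1/1048) + 905*(-1/620)) = -3*(-102/131 - 181/124) = -3*(-36359/16244) = 109077/16244 ≈ 6.7149)
b(a) = 2*a/(-9 + a) (b(a) = (2*a)/(-9 + a) = 2*a/(-9 + a))
t = -¼ (t = 1/(2*(1*6)/(-9 + 1*6)) = 1/(2*6/(-9 + 6)) = 1/(2*6/(-3)) = 1/(2*6*(-⅓)) = 1/(-4) = -¼ ≈ -0.25000)
t*N = -¼*109077/16244 = -109077/64976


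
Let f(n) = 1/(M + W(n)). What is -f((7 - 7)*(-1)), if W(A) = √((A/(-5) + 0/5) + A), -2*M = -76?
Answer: -1/38 ≈ -0.026316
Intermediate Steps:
M = 38 (M = -½*(-76) = 38)
W(A) = 2*√5*√A/5 (W(A) = √((A*(-⅕) + 0*(⅕)) + A) = √((-A/5 + 0) + A) = √(-A/5 + A) = √(4*A/5) = 2*√5*√A/5)
f(n) = 1/(38 + 2*√5*√n/5)
-f((7 - 7)*(-1)) = -5/(2*(95 + √5*√((7 - 7)*(-1)))) = -5/(2*(95 + √5*√(0*(-1)))) = -5/(2*(95 + √5*√0)) = -5/(2*(95 + √5*0)) = -5/(2*(95 + 0)) = -5/(2*95) = -1*1/38 = -1/38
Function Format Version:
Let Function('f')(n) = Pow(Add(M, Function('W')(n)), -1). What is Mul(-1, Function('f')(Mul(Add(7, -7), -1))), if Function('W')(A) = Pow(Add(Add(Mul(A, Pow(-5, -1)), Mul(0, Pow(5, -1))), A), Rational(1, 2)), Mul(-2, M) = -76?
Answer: Rational(-1, 38) ≈ -0.026316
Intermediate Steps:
M = 38 (M = Mul(Rational(-1, 2), -76) = 38)
Function('W')(A) = Mul(Rational(2, 5), Pow(5, Rational(1, 2)), Pow(A, Rational(1, 2))) (Function('W')(A) = Pow(Add(Add(Mul(A, Rational(-1, 5)), Mul(0, Rational(1, 5))), A), Rational(1, 2)) = Pow(Add(Add(Mul(Rational(-1, 5), A), 0), A), Rational(1, 2)) = Pow(Add(Mul(Rational(-1, 5), A), A), Rational(1, 2)) = Pow(Mul(Rational(4, 5), A), Rational(1, 2)) = Mul(Rational(2, 5), Pow(5, Rational(1, 2)), Pow(A, Rational(1, 2))))
Function('f')(n) = Pow(Add(38, Mul(Rational(2, 5), Pow(5, Rational(1, 2)), Pow(n, Rational(1, 2)))), -1)
Mul(-1, Function('f')(Mul(Add(7, -7), -1))) = Mul(-1, Mul(Rational(5, 2), Pow(Add(95, Mul(Pow(5, Rational(1, 2)), Pow(Mul(Add(7, -7), -1), Rational(1, 2)))), -1))) = Mul(-1, Mul(Rational(5, 2), Pow(Add(95, Mul(Pow(5, Rational(1, 2)), Pow(Mul(0, -1), Rational(1, 2)))), -1))) = Mul(-1, Mul(Rational(5, 2), Pow(Add(95, Mul(Pow(5, Rational(1, 2)), Pow(0, Rational(1, 2)))), -1))) = Mul(-1, Mul(Rational(5, 2), Pow(Add(95, Mul(Pow(5, Rational(1, 2)), 0)), -1))) = Mul(-1, Mul(Rational(5, 2), Pow(Add(95, 0), -1))) = Mul(-1, Mul(Rational(5, 2), Pow(95, -1))) = Mul(-1, Mul(Rational(5, 2), Rational(1, 95))) = Mul(-1, Rational(1, 38)) = Rational(-1, 38)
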